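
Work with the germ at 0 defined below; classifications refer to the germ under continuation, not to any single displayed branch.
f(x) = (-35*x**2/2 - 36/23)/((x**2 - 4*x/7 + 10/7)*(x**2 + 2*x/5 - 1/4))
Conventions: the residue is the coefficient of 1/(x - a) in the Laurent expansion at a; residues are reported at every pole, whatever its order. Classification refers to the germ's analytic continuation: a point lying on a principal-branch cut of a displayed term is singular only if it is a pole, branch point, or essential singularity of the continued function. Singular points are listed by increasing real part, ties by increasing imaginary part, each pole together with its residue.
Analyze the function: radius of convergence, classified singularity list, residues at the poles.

Denominator factor (x**2 - 4*x/7 + 10/7): discriminant -264/49, complex-conjugate roots (2/7) + ((1/7)*sqrt(66))*i and (2/7) - ((1/7)*sqrt(66))*i; poles of order 1, moduli (1/7)*sqrt(70) and (1/7)*sqrt(70).
Denominator factor (x**2 + 2*x/5 - 1/4): discriminant 29/25, real irrational roots -1/5 + (1/10)*sqrt(29) and -1/5 - (1/10)*sqrt(29); poles of order 1, moduli -1/5 + (1/10)*sqrt(29) and 1/5 + (1/10)*sqrt(29).
The radius of convergence is the smallest modulus among the singular points: -1/5 + (1/10)*sqrt(29).
The factor x**2 + 2*x/5 - 1/4 splits as (x - a)(x - a') with a = -1/5 - (1/10)*sqrt(29), a' = -1/5 + (1/10)*sqrt(29). At the order-1 pole a set g(x) = (x - a)*f(x) = [(-35*x**2/2 - 36/23)/(x**2 - 4*x/7 + 10/7)] / (x - a').
Simple pole: residue = g(a) at a = -1/5 - (1/10)*sqrt(29), which is 38508/41653 + (65941/105038)*sqrt(29).
The factor x**2 - 4*x/7 + 10/7 splits as (x - a)(x - a') with a = (2/7) - ((1/7)*sqrt(66))*i, a' = (2/7) + ((1/7)*sqrt(66))*i. At the order-1 pole a set g(x) = (x - a)*f(x) = [(-35*x**2/2 - 36/23)/(x**2 + 2*x/5 - 1/4)] / (x - a').
Simple pole: residue = g(a) at a = (2/7) - ((1/7)*sqrt(66))*i, which is (-38508/41653) - ((944747/1374549)*sqrt(66))*i.
The factor x**2 - 4*x/7 + 10/7 splits as (x - a)(x - a') with a = (2/7) + ((1/7)*sqrt(66))*i, a' = (2/7) - ((1/7)*sqrt(66))*i. At the order-1 pole a set g(x) = (x - a)*f(x) = [(-35*x**2/2 - 36/23)/(x**2 + 2*x/5 - 1/4)] / (x - a').
Simple pole: residue = g(a) at a = (2/7) + ((1/7)*sqrt(66))*i, which is (-38508/41653) + ((944747/1374549)*sqrt(66))*i.
The factor x**2 + 2*x/5 - 1/4 splits as (x - a)(x - a') with a = -1/5 + (1/10)*sqrt(29), a' = -1/5 - (1/10)*sqrt(29). At the order-1 pole a set g(x) = (x - a)*f(x) = [(-35*x**2/2 - 36/23)/(x**2 - 4*x/7 + 10/7)] / (x - a').
Simple pole: residue = g(a) at a = -1/5 + (1/10)*sqrt(29), which is 38508/41653 - (65941/105038)*sqrt(29).
List the singular points by increasing real part (a conjugate pair: the negative imaginary part first).

Radius of convergence at 0: -1/5 + (1/10)*sqrt(29).
At -1/5 - (1/10)*sqrt(29): a pole of order 1; residue 38508/41653 + (65941/105038)*sqrt(29).
At (2/7) - ((1/7)*sqrt(66))*i: a pole of order 1; residue (-38508/41653) - ((944747/1374549)*sqrt(66))*i.
At (2/7) + ((1/7)*sqrt(66))*i: a pole of order 1; residue (-38508/41653) + ((944747/1374549)*sqrt(66))*i.
At -1/5 + (1/10)*sqrt(29): a pole of order 1; residue 38508/41653 - (65941/105038)*sqrt(29).


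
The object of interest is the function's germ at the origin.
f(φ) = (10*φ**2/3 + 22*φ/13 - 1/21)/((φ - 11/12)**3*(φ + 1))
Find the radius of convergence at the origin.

Denominator factor (φ - 11/12)^3: pole of order 3 at 11/12, modulus 11/12.
Denominator factor (φ + 1): pole of order 1 at -1, modulus 1.
The radius of convergence is the smallest modulus among the singular points: 11/12.

The radius of convergence is 11/12.


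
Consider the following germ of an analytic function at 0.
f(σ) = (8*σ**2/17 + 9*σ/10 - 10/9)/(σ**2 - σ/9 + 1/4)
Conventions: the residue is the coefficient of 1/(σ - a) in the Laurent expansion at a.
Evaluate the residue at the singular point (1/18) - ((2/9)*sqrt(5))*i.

The factor σ**2 - σ/9 + 1/4 splits as (σ - a)(σ - a') with a = (1/18) - ((2/9)*sqrt(5))*i, a' = (1/18) + ((2/9)*sqrt(5))*i. At the order-1 pole a set g(σ) = (σ - a)*f(σ) = [8*σ**2/17 + 9*σ/10 - 10/9] / (σ - a').
Simple pole: residue = g(a) at a = (1/18) - ((2/9)*sqrt(5))*i, which is (1457/3060) - ((32383/61200)*sqrt(5))*i.

The residue is (1457/3060) - ((32383/61200)*sqrt(5))*i.


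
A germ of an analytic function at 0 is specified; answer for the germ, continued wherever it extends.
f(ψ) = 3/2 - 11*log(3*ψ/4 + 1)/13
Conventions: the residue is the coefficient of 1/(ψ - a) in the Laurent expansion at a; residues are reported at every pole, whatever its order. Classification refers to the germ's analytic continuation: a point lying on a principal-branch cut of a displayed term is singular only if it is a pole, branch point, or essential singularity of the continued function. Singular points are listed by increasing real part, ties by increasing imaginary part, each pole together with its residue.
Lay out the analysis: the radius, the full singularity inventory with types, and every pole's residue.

Radius of convergence at 0: 4/3.
At -4/3: a logarithmic branch point.

Branch term (-11/13)*log(1 - ψ/(-4/3)): its argument vanishes at ψ = -4/3, a logarithmic branch point, modulus 4/3.
The radius of convergence is the smallest modulus among the singular points: 4/3.


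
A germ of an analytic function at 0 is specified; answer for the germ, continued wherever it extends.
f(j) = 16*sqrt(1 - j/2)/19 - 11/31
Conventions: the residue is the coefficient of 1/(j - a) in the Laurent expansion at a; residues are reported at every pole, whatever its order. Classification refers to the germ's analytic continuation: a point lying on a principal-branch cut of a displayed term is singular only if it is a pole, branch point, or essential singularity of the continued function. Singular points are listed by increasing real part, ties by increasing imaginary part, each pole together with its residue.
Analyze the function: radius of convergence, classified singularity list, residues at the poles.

Radius of convergence at 0: 2.
At 2: an algebraic (square-root) branch point.

Branch term (16/19)*sqrt(1 - j/(2)): its argument vanishes at j = 2, a square-root branch point, modulus 2.
The radius of convergence is the smallest modulus among the singular points: 2.


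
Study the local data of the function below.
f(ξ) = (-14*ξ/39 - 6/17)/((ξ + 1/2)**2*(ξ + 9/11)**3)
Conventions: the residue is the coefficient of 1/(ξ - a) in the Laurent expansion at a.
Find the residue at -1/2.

The residue is 63078752/1591863.

At the order-2 pole -1/2 set g(ξ) = (ξ - (-1/2))^2*f(ξ) = (-14*ξ/39 - 6/17)/(ξ + 9/11)**3.
Order-2 pole: residue = g'(a); g'(-1/2) = 63078752/1591863, so the residue is 63078752/1591863.


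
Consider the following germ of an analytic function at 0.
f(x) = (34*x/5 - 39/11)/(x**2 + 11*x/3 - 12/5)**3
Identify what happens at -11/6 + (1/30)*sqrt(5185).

The denominator factor x**2 + 11*x/3 - 12/5 vanishes at -11/6 + (1/30)*sqrt(5185) and appears to the power 3; the numerator there equals -2642/165 + (17/75)*sqrt(5185), nonzero, and no other factor vanishes.
Hence a pole whose order is the multiplicity, 3.

The point is a pole of order 3.


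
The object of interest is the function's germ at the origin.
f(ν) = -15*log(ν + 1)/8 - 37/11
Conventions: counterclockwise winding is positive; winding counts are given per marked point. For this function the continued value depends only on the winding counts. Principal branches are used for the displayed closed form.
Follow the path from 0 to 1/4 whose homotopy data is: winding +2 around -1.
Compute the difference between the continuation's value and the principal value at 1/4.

Continued minus principal equals -(15/2)*pi*i.

The rational part is single-valued and drops out of the difference; each branch term changes only by its own monodromy.
(-15/8)*log(1 - ν/(-1)): each positive loop around -1 adds 2*pi*i to the log, so winding +2 contributes (-15/8)*(2)*2*pi*i = -(15/2)*pi*i.
Summing the contributions at ν = 1/4 gives -(15/2)*pi*i.


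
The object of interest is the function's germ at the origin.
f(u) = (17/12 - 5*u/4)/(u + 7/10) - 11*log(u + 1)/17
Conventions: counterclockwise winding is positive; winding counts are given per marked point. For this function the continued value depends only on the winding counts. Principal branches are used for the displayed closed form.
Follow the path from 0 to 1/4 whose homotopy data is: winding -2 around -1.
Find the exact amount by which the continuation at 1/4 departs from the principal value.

The rational part is single-valued and drops out of the difference; each branch term changes only by its own monodromy.
(-11/17)*log(1 - u/(-1)): each positive loop around -1 adds 2*pi*i to the log, so winding -2 contributes (-11/17)*(-2)*2*pi*i = (44/17)*pi*i.
Summing the contributions at u = 1/4 gives (44/17)*pi*i.

Continued minus principal equals (44/17)*pi*i.


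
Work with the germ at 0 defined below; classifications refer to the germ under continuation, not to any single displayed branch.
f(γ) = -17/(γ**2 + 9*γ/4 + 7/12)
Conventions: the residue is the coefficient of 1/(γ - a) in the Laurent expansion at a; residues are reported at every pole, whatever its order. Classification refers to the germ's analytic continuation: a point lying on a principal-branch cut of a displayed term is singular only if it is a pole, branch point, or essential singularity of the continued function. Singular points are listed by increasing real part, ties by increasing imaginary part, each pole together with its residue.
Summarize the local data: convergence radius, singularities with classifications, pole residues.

Denominator factor (γ**2 + 9*γ/4 + 7/12): discriminant 131/48, real irrational roots -9/8 + (1/24)*sqrt(393) and -9/8 - (1/24)*sqrt(393); poles of order 1, moduli 9/8 - (1/24)*sqrt(393) and 9/8 + (1/24)*sqrt(393).
The radius of convergence is the smallest modulus among the singular points: 9/8 - (1/24)*sqrt(393).
The factor γ**2 + 9*γ/4 + 7/12 splits as (γ - a)(γ - a') with a = -9/8 - (1/24)*sqrt(393), a' = -9/8 + (1/24)*sqrt(393). At the order-1 pole a set g(γ) = (γ - a)*f(γ) = [-17] / (γ - a').
Simple pole: residue = g(a) at a = -9/8 - (1/24)*sqrt(393), which is (68/131)*sqrt(393).
The factor γ**2 + 9*γ/4 + 7/12 splits as (γ - a)(γ - a') with a = -9/8 + (1/24)*sqrt(393), a' = -9/8 - (1/24)*sqrt(393). At the order-1 pole a set g(γ) = (γ - a)*f(γ) = [-17] / (γ - a').
Simple pole: residue = g(a) at a = -9/8 + (1/24)*sqrt(393), which is -(68/131)*sqrt(393).
List the singular points by increasing real part (a conjugate pair: the negative imaginary part first).

Radius of convergence at 0: 9/8 - (1/24)*sqrt(393).
At -9/8 - (1/24)*sqrt(393): a pole of order 1; residue (68/131)*sqrt(393).
At -9/8 + (1/24)*sqrt(393): a pole of order 1; residue -(68/131)*sqrt(393).


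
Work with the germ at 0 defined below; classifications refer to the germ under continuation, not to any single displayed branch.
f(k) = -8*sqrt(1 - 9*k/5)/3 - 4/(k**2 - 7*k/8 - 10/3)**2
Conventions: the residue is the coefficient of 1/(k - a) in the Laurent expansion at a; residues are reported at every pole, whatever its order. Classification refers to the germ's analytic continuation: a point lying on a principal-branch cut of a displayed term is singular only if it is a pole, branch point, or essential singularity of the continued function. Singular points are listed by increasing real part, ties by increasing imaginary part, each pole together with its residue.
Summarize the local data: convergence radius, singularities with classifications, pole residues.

Radius of convergence at 0: 5/9.
At 7/16 - (1/48)*sqrt(8121): a pole of order 2; residue -(12288/7327849)*sqrt(8121).
At 5/9: an algebraic (square-root) branch point.
At 7/16 + (1/48)*sqrt(8121): a pole of order 2; residue (12288/7327849)*sqrt(8121).

Denominator factor (k**2 - 7*k/8 - 10/3)^2: discriminant 2707/192, real irrational roots 7/16 + (1/48)*sqrt(8121) and 7/16 - (1/48)*sqrt(8121); poles of order 2, moduli 7/16 + (1/48)*sqrt(8121) and -7/16 + (1/48)*sqrt(8121).
Branch term (-8/3)*sqrt(1 - k/(5/9)): its argument vanishes at k = 5/9, a square-root branch point, modulus 5/9.
The radius of convergence is the smallest modulus among the singular points: 5/9.
The branch term is analytic at 7/16 - (1/48)*sqrt(8121) and contributes nothing to the residue; only the rational part matters.
The factor k**2 - 7*k/8 - 10/3 splits as (k - a)(k - a') with a = 7/16 - (1/48)*sqrt(8121), a' = 7/16 + (1/48)*sqrt(8121). At the order-2 pole a set g(k) = (k - a)^2*(rational part) = [-4] / (k - a')^2.
Order-2 pole: residue = g'(a); g'(7/16 - (1/48)*sqrt(8121)) = -(12288/7327849)*sqrt(8121), so the residue is -(12288/7327849)*sqrt(8121).
The branch term is analytic at 7/16 + (1/48)*sqrt(8121) and contributes nothing to the residue; only the rational part matters.
The factor k**2 - 7*k/8 - 10/3 splits as (k - a)(k - a') with a = 7/16 + (1/48)*sqrt(8121), a' = 7/16 - (1/48)*sqrt(8121). At the order-2 pole a set g(k) = (k - a)^2*(rational part) = [-4] / (k - a')^2.
Order-2 pole: residue = g'(a); g'(7/16 + (1/48)*sqrt(8121)) = (12288/7327849)*sqrt(8121), so the residue is (12288/7327849)*sqrt(8121).
List the singular points by increasing real part (a conjugate pair: the negative imaginary part first).


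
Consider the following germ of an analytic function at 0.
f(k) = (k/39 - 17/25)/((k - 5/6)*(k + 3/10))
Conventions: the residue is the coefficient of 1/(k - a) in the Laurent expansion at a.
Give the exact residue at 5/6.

The residue is -3853/6630.

At the order-1 pole 5/6 set g(k) = (k - (5/6))*f(k) = (k/39 - 17/25)/(k + 3/10).
Simple pole: residue = g(a) at a = 5/6, which is -3853/6630.


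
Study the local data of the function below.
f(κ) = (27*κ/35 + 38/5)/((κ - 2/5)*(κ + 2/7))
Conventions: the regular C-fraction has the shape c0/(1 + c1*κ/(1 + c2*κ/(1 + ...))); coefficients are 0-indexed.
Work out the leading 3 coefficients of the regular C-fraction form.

The regular C-fraction coefficients are [-133/2, 239/266, 312784/31787].

Taylor coefficients (expand at 0): a_0 = -133/2, a_1 = 239/4, a_2 = -5133/8.
c0 = a_0 = -133/2. Peel one level at a time: if S = 1 + c*κ/S' with S'(0) = 1, then c is the κ-coefficient of S and S' = c*κ/(S - 1).
S_1 = c0/f = 1 + (239/266)*κ + (-156392/17689)*κ^2 + ...; c1 = 239/266.
S_2 = c1*κ/(S_1 - 1) = 1 + (312784/31787)*κ + ...; c2 = 312784/31787.


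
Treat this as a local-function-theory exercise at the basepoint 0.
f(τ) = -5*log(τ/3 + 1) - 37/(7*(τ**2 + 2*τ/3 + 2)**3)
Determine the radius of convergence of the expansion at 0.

The radius of convergence is sqrt(2).

Denominator factor (τ**2 + 2*τ/3 + 2)^3: discriminant -68/9, complex-conjugate roots (-1/3) + ((1/3)*sqrt(17))*i and (-1/3) - ((1/3)*sqrt(17))*i; poles of order 3, moduli sqrt(2) and sqrt(2).
Branch term (-5)*log(1 - τ/(-3)): its argument vanishes at τ = -3, a logarithmic branch point, modulus 3.
The radius of convergence is the smallest modulus among the singular points: sqrt(2).


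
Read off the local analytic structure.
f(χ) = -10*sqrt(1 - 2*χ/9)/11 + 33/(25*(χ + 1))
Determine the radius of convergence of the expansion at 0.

The radius of convergence is 1.

Denominator factor (χ + 1): pole of order 1 at -1, modulus 1.
Branch term (-10/11)*sqrt(1 - χ/(9/2)): its argument vanishes at χ = 9/2, a square-root branch point, modulus 9/2.
The radius of convergence is the smallest modulus among the singular points: 1.


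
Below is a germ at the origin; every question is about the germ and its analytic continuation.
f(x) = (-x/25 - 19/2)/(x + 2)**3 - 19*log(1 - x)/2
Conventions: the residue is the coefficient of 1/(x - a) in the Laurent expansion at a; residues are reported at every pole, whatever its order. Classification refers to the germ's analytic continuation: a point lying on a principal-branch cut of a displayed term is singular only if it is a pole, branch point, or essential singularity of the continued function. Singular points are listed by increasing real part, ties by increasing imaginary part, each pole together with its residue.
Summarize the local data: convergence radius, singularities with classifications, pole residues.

Denominator factor (x + 2)^3: pole of order 3 at -2, modulus 2.
Branch term (-19/2)*log(1 - x/(1)): its argument vanishes at x = 1, a logarithmic branch point, modulus 1.
The radius of convergence is the smallest modulus among the singular points: 1.
The branch term is analytic at -2 and contributes nothing to the residue; only the rational part matters.
At the order-3 pole -2 set g(x) = (x - (-2))^3*(rational part) = -x/25 - 19/2.
Order-3 pole: residue = g''(a)/2; g''(-2) = 0, so the residue is 0.
List the singular points by increasing real part (a conjugate pair: the negative imaginary part first).

Radius of convergence at 0: 1.
At -2: a pole of order 3; residue 0.
At 1: a logarithmic branch point.


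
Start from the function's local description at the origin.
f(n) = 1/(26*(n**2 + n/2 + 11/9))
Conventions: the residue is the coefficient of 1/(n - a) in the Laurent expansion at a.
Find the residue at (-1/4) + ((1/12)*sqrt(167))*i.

The residue is -((3/2171)*sqrt(167))*i.

The factor n**2 + n/2 + 11/9 splits as (n - a)(n - a') with a = (-1/4) + ((1/12)*sqrt(167))*i, a' = (-1/4) - ((1/12)*sqrt(167))*i. At the order-1 pole a set g(n) = (n - a)*f(n) = [1/26] / (n - a').
Simple pole: residue = g(a) at a = (-1/4) + ((1/12)*sqrt(167))*i, which is -((3/2171)*sqrt(167))*i.


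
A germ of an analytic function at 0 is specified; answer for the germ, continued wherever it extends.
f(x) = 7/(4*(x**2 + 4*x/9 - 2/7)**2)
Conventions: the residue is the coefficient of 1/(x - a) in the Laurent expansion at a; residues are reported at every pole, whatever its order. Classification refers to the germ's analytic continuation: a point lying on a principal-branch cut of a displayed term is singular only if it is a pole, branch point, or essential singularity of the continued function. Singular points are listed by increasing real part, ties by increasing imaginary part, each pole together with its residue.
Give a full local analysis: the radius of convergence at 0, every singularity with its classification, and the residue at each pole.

Denominator factor (x**2 + 4*x/9 - 2/7)^2: discriminant 760/567, real irrational roots -2/9 + (1/63)*sqrt(1330) and -2/9 - (1/63)*sqrt(1330); poles of order 2, moduli -2/9 + (1/63)*sqrt(1330) and 2/9 + (1/63)*sqrt(1330).
The radius of convergence is the smallest modulus among the singular points: -2/9 + (1/63)*sqrt(1330).
The factor x**2 + 4*x/9 - 2/7 splits as (x - a)(x - a') with a = -2/9 - (1/63)*sqrt(1330), a' = -2/9 + (1/63)*sqrt(1330). At the order-2 pole a set g(x) = (x - a)^2*f(x) = [7/4] / (x - a')^2.
Order-2 pole: residue = g'(a); g'(-2/9 - (1/63)*sqrt(1330)) = (35721/577600)*sqrt(1330), so the residue is (35721/577600)*sqrt(1330).
The factor x**2 + 4*x/9 - 2/7 splits as (x - a)(x - a') with a = -2/9 + (1/63)*sqrt(1330), a' = -2/9 - (1/63)*sqrt(1330). At the order-2 pole a set g(x) = (x - a)^2*f(x) = [7/4] / (x - a')^2.
Order-2 pole: residue = g'(a); g'(-2/9 + (1/63)*sqrt(1330)) = -(35721/577600)*sqrt(1330), so the residue is -(35721/577600)*sqrt(1330).
List the singular points by increasing real part (a conjugate pair: the negative imaginary part first).

Radius of convergence at 0: -2/9 + (1/63)*sqrt(1330).
At -2/9 - (1/63)*sqrt(1330): a pole of order 2; residue (35721/577600)*sqrt(1330).
At -2/9 + (1/63)*sqrt(1330): a pole of order 2; residue -(35721/577600)*sqrt(1330).


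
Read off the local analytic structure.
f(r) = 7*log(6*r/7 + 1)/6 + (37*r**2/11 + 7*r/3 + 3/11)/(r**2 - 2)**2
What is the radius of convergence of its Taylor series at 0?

Denominator factor (r**2 - 2)^2: discriminant 8, real irrational roots sqrt(2) and -sqrt(2); poles of order 2, moduli sqrt(2) and sqrt(2).
Branch term (7/6)*log(1 - r/(-7/6)): its argument vanishes at r = -7/6, a logarithmic branch point, modulus 7/6.
The radius of convergence is the smallest modulus among the singular points: 7/6.

The radius of convergence is 7/6.


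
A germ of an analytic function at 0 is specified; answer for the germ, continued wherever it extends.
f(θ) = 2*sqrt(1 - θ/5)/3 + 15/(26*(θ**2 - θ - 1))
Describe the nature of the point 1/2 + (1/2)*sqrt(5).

The denominator factor θ**2 - θ - 1 vanishes at 1/2 + (1/2)*sqrt(5) and appears to the power 1; the numerator there equals 15/26, nonzero, and no other factor vanishes.
The branch terms are analytic at this point.
Hence a pole whose order is the multiplicity, 1.

The point is a pole of order 1.


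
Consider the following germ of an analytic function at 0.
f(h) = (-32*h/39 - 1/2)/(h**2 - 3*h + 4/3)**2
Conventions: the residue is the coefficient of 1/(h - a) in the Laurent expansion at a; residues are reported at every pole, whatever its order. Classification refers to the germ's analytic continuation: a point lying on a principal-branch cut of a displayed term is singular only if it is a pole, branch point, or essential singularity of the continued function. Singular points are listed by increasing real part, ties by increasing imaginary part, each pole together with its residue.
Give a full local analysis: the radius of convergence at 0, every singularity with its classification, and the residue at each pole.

Denominator factor (h**2 - 3*h + 4/3)^2: discriminant 11/3, real irrational roots 3/2 + (1/6)*sqrt(33) and 3/2 - (1/6)*sqrt(33); poles of order 2, moduli 3/2 + (1/6)*sqrt(33) and 3/2 - (1/6)*sqrt(33).
The radius of convergence is the smallest modulus among the singular points: 3/2 - (1/6)*sqrt(33).
The factor h**2 - 3*h + 4/3 splits as (h - a)(h - a') with a = 3/2 - (1/6)*sqrt(33), a' = 3/2 + (1/6)*sqrt(33). At the order-2 pole a set g(h) = (h - a)^2*f(h) = [-32*h/39 - 1/2] / (h - a')^2.
Order-2 pole: residue = g'(a); g'(3/2 - (1/6)*sqrt(33)) = -(135/1573)*sqrt(33), so the residue is -(135/1573)*sqrt(33).
The factor h**2 - 3*h + 4/3 splits as (h - a)(h - a') with a = 3/2 + (1/6)*sqrt(33), a' = 3/2 - (1/6)*sqrt(33). At the order-2 pole a set g(h) = (h - a)^2*f(h) = [-32*h/39 - 1/2] / (h - a')^2.
Order-2 pole: residue = g'(a); g'(3/2 + (1/6)*sqrt(33)) = (135/1573)*sqrt(33), so the residue is (135/1573)*sqrt(33).
List the singular points by increasing real part (a conjugate pair: the negative imaginary part first).

Radius of convergence at 0: 3/2 - (1/6)*sqrt(33).
At 3/2 - (1/6)*sqrt(33): a pole of order 2; residue -(135/1573)*sqrt(33).
At 3/2 + (1/6)*sqrt(33): a pole of order 2; residue (135/1573)*sqrt(33).


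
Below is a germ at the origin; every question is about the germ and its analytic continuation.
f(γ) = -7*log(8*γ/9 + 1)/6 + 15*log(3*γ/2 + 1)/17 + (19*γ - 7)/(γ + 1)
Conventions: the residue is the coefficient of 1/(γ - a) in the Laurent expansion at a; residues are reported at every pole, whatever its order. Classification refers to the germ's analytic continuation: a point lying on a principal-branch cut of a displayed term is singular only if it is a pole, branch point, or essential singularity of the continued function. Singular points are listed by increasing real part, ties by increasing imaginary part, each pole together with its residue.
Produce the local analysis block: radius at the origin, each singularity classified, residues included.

Denominator factor (γ + 1): pole of order 1 at -1, modulus 1.
Branch term (15/17)*log(1 - γ/(-2/3)): its argument vanishes at γ = -2/3, a logarithmic branch point, modulus 2/3.
Branch term (-7/6)*log(1 - γ/(-9/8)): its argument vanishes at γ = -9/8, a logarithmic branch point, modulus 9/8.
The radius of convergence is the smallest modulus among the singular points: 2/3.
The branch terms are analytic at -1 and contribute nothing to the residue; only the rational part matters.
At the order-1 pole -1 set g(γ) = (γ - (-1))*(rational part) = 19*γ - 7.
Simple pole: residue = g(a) at a = -1, which is -26.
List the singular points by increasing real part (a conjugate pair: the negative imaginary part first).

Radius of convergence at 0: 2/3.
At -9/8: a logarithmic branch point.
At -1: a pole of order 1; residue -26.
At -2/3: a logarithmic branch point.


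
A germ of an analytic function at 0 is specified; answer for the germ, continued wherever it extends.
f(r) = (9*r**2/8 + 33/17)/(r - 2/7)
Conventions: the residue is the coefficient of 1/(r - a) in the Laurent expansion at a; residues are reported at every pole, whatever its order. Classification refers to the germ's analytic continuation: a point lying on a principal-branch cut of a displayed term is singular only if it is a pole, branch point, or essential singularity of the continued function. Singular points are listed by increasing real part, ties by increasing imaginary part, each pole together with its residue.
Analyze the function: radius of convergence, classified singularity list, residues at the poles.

Radius of convergence at 0: 2/7.
At 2/7: a pole of order 1; residue 3387/1666.

Denominator factor (r - 2/7): pole of order 1 at 2/7, modulus 2/7.
The radius of convergence is the smallest modulus among the singular points: 2/7.
At the order-1 pole 2/7 set g(r) = (r - (2/7))*f(r) = 9*r**2/8 + 33/17.
Simple pole: residue = g(a) at a = 2/7, which is 3387/1666.


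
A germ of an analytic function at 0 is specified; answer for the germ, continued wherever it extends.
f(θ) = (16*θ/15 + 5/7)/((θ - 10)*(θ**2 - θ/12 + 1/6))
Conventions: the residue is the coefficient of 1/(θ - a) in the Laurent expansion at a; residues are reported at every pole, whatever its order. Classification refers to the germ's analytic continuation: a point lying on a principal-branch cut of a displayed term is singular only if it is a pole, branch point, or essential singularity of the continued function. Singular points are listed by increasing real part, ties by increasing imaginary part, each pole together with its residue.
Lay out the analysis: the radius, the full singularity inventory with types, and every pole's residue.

Radius of convergence at 0: (1/6)*sqrt(6).
At (1/24) - ((1/24)*sqrt(95))*i: a pole of order 1; residue (-239/4172) - ((18597/1981700)*sqrt(95))*i.
At (1/24) + ((1/24)*sqrt(95))*i: a pole of order 1; residue (-239/4172) + ((18597/1981700)*sqrt(95))*i.
At 10: a pole of order 1; residue 239/2086.


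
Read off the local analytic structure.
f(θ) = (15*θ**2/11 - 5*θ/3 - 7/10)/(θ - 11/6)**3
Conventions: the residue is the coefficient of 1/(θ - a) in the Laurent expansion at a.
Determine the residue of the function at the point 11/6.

At the order-3 pole 11/6 set g(θ) = (θ - (11/6))^3*f(θ) = 15*θ**2/11 - 5*θ/3 - 7/10.
Order-3 pole: residue = g''(a)/2; g''(11/6) = 30/11, so the residue is 15/11.

The residue is 15/11.


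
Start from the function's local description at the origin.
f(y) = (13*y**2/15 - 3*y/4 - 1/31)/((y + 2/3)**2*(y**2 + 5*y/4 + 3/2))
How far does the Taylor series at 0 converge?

Denominator factor (y**2 + 5*y/4 + 3/2): discriminant -71/16, complex-conjugate roots (-5/8) + ((1/8)*sqrt(71))*i and (-5/8) - ((1/8)*sqrt(71))*i; poles of order 1, moduli (1/2)*sqrt(6) and (1/2)*sqrt(6).
Denominator factor (y + 2/3)^2: pole of order 2 at -2/3, modulus 2/3.
The radius of convergence is the smallest modulus among the singular points: 2/3.

The radius of convergence is 2/3.


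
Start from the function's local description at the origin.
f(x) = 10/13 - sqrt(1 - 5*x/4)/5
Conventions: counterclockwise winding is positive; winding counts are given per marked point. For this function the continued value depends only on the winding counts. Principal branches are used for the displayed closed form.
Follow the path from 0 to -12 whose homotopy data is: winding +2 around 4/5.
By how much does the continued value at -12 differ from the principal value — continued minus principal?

Continued minus principal equals 0.

The rational part is single-valued and drops out of the difference; each branch term changes only by its own monodromy.
(-1/5)*sqrt(1 - x/(4/5)): winding +2 is even, the square root returns to the same sheet, contribution 0.
Summing the contributions at x = -12 gives 0.


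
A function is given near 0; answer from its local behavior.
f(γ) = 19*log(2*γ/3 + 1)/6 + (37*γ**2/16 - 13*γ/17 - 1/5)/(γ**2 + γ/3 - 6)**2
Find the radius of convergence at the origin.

Denominator factor (γ**2 + γ/3 - 6)^2: discriminant 217/9, real irrational roots -1/6 + (1/6)*sqrt(217) and -1/6 - (1/6)*sqrt(217); poles of order 2, moduli -1/6 + (1/6)*sqrt(217) and 1/6 + (1/6)*sqrt(217).
Branch term (19/6)*log(1 - γ/(-3/2)): its argument vanishes at γ = -3/2, a logarithmic branch point, modulus 3/2.
The radius of convergence is the smallest modulus among the singular points: 3/2.

The radius of convergence is 3/2.


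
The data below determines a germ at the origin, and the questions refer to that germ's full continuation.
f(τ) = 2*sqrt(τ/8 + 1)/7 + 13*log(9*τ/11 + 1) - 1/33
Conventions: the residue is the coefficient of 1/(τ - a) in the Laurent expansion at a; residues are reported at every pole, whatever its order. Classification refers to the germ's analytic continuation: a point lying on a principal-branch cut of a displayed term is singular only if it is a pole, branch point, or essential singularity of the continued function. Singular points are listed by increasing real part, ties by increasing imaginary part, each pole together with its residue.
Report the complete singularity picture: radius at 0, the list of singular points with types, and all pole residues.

Branch term (2/7)*sqrt(1 - τ/(-8)): its argument vanishes at τ = -8, a square-root branch point, modulus 8.
Branch term (13)*log(1 - τ/(-11/9)): its argument vanishes at τ = -11/9, a logarithmic branch point, modulus 11/9.
The radius of convergence is the smallest modulus among the singular points: 11/9.
List the singular points by increasing real part (a conjugate pair: the negative imaginary part first).

Radius of convergence at 0: 11/9.
At -8: an algebraic (square-root) branch point.
At -11/9: a logarithmic branch point.


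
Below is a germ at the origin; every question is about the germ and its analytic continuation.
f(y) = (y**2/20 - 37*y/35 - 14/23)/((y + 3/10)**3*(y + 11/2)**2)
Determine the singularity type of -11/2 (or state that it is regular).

The point is a pole of order 2.

The denominator factor y + 11/2 vanishes at -11/2 and appears to the power 2; the numerator there equals 86529/12880, nonzero, and no other factor vanishes.
Hence a pole whose order is the multiplicity, 2.


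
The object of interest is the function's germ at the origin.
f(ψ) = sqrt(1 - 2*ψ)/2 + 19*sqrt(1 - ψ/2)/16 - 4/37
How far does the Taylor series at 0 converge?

The radius of convergence is 1/2.

Branch term (19/16)*sqrt(1 - ψ/(2)): its argument vanishes at ψ = 2, a square-root branch point, modulus 2.
Branch term (1/2)*sqrt(1 - ψ/(1/2)): its argument vanishes at ψ = 1/2, a square-root branch point, modulus 1/2.
The radius of convergence is the smallest modulus among the singular points: 1/2.


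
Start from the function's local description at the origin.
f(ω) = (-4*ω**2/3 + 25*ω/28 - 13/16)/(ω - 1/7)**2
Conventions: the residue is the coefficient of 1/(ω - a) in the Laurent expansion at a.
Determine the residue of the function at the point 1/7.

The residue is 43/84.

At the order-2 pole 1/7 set g(ω) = (ω - (1/7))^2*f(ω) = -4*ω**2/3 + 25*ω/28 - 13/16.
Order-2 pole: residue = g'(a); g'(1/7) = 43/84, so the residue is 43/84.


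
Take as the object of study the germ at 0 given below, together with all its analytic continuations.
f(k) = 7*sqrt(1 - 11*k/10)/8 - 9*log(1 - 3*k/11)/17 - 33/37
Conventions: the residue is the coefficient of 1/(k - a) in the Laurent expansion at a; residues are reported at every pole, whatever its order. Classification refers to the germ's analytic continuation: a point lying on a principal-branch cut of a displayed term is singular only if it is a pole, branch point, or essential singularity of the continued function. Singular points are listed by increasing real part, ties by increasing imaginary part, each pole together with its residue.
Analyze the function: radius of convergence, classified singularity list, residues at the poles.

Radius of convergence at 0: 10/11.
At 10/11: an algebraic (square-root) branch point.
At 11/3: a logarithmic branch point.

Branch term (7/8)*sqrt(1 - k/(10/11)): its argument vanishes at k = 10/11, a square-root branch point, modulus 10/11.
Branch term (-9/17)*log(1 - k/(11/3)): its argument vanishes at k = 11/3, a logarithmic branch point, modulus 11/3.
The radius of convergence is the smallest modulus among the singular points: 10/11.
List the singular points by increasing real part (a conjugate pair: the negative imaginary part first).


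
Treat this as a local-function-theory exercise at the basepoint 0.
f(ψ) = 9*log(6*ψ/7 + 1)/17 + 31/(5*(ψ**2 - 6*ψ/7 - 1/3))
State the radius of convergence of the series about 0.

Denominator factor (ψ**2 - 6*ψ/7 - 1/3): discriminant 304/147, real irrational roots 3/7 + (2/21)*sqrt(57) and 3/7 - (2/21)*sqrt(57); poles of order 1, moduli 3/7 + (2/21)*sqrt(57) and -3/7 + (2/21)*sqrt(57).
Branch term (9/17)*log(1 - ψ/(-7/6)): its argument vanishes at ψ = -7/6, a logarithmic branch point, modulus 7/6.
The radius of convergence is the smallest modulus among the singular points: -3/7 + (2/21)*sqrt(57).

The radius of convergence is -3/7 + (2/21)*sqrt(57).


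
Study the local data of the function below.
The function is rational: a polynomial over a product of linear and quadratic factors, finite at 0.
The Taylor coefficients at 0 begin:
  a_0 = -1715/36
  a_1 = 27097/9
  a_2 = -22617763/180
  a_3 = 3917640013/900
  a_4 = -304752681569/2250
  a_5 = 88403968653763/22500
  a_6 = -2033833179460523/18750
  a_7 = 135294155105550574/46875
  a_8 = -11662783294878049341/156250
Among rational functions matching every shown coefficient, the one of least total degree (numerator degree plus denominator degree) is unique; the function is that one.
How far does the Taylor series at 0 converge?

The radius of convergence is 3/2 - (1/14)*sqrt(413).

No rational of total degree below 7 reproduces all 9 coefficients; solving the [0/7] Pade equations on them gives f(w) = -25/(36*(w + 5)*(w**2 + 3*w + 1/7)**3), whose expansion matches every shown term.
Denominator factor (w + 5): pole of order 1 at -5, modulus 5.
Denominator factor (w**2 + 3*w + 1/7)^3: discriminant 59/7, real irrational roots -3/2 + (1/14)*sqrt(413) and -3/2 - (1/14)*sqrt(413); poles of order 3, moduli 3/2 - (1/14)*sqrt(413) and 3/2 + (1/14)*sqrt(413).
The radius of convergence is the smallest modulus among the singular points: 3/2 - (1/14)*sqrt(413).


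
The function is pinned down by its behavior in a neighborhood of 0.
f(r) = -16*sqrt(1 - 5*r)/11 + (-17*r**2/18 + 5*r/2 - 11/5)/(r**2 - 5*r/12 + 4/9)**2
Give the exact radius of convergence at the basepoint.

The radius of convergence is 1/5.

Denominator factor (r**2 - 5*r/12 + 4/9)^2: discriminant -77/48, complex-conjugate roots (5/24) + ((1/24)*sqrt(231))*i and (5/24) - ((1/24)*sqrt(231))*i; poles of order 2, moduli 2/3 and 2/3.
Branch term (-16/11)*sqrt(1 - r/(1/5)): its argument vanishes at r = 1/5, a square-root branch point, modulus 1/5.
The radius of convergence is the smallest modulus among the singular points: 1/5.


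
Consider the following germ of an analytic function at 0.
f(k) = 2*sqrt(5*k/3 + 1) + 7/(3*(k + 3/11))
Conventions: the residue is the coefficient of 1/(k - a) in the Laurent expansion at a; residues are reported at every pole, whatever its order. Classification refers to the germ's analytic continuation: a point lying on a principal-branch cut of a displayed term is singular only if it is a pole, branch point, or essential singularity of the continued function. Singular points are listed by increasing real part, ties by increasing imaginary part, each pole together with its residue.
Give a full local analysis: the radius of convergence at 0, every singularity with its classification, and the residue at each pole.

Radius of convergence at 0: 3/11.
At -3/5: an algebraic (square-root) branch point.
At -3/11: a pole of order 1; residue 7/3.

Denominator factor (k + 3/11): pole of order 1 at -3/11, modulus 3/11.
Branch term (2)*sqrt(1 - k/(-3/5)): its argument vanishes at k = -3/5, a square-root branch point, modulus 3/5.
The radius of convergence is the smallest modulus among the singular points: 3/11.
The branch term is analytic at -3/11 and contributes nothing to the residue; only the rational part matters.
At the order-1 pole -3/11 set g(k) = (k - (-3/11))*(rational part) = 7/3.
Simple pole: residue = g(a) at a = -3/11, which is 7/3.
List the singular points by increasing real part (a conjugate pair: the negative imaginary part first).


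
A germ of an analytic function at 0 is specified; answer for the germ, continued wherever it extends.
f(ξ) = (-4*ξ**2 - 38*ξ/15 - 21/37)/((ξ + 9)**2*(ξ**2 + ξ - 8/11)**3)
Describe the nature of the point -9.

The point is a pole of order 2.

The denominator factor ξ + 9 vanishes at -9 and appears to the power 2; the numerator there equals -55827/185, nonzero, and no other factor vanishes.
Hence a pole whose order is the multiplicity, 2.


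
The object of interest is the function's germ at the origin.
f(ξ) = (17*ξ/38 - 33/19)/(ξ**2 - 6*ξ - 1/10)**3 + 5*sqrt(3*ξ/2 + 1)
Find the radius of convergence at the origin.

The radius of convergence is -3 + (1/10)*sqrt(910).

Denominator factor (ξ**2 - 6*ξ - 1/10)^3: discriminant 182/5, real irrational roots 3 + (1/10)*sqrt(910) and 3 - (1/10)*sqrt(910); poles of order 3, moduli 3 + (1/10)*sqrt(910) and -3 + (1/10)*sqrt(910).
Branch term (5)*sqrt(1 - ξ/(-2/3)): its argument vanishes at ξ = -2/3, a square-root branch point, modulus 2/3.
The radius of convergence is the smallest modulus among the singular points: -3 + (1/10)*sqrt(910).


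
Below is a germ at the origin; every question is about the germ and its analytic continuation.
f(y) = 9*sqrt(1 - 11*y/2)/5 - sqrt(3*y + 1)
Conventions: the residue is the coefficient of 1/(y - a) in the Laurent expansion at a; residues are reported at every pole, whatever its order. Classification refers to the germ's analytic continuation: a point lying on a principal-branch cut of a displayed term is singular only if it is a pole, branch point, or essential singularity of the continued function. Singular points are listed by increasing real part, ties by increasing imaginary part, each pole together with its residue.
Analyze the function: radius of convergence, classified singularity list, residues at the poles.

Radius of convergence at 0: 2/11.
At -1/3: an algebraic (square-root) branch point.
At 2/11: an algebraic (square-root) branch point.

Branch term (-1)*sqrt(1 - y/(-1/3)): its argument vanishes at y = -1/3, a square-root branch point, modulus 1/3.
Branch term (9/5)*sqrt(1 - y/(2/11)): its argument vanishes at y = 2/11, a square-root branch point, modulus 2/11.
The radius of convergence is the smallest modulus among the singular points: 2/11.
List the singular points by increasing real part (a conjugate pair: the negative imaginary part first).


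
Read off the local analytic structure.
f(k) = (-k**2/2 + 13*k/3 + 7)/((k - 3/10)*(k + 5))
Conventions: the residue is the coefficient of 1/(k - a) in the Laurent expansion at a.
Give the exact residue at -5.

At the order-1 pole -5 set g(k) = (k - (-5))*f(k) = (-k**2/2 + 13*k/3 + 7)/(k - 3/10).
Simple pole: residue = g(a) at a = -5, which is 815/159.

The residue is 815/159.


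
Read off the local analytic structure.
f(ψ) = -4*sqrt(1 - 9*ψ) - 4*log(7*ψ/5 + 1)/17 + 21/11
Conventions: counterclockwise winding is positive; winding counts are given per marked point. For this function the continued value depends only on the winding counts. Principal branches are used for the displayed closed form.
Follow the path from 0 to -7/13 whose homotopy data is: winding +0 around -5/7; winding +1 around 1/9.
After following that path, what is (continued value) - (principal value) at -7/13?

Continued minus principal equals (16/13)*sqrt(247).

The rational part is single-valued and drops out of the difference; each branch term changes only by its own monodromy.
(-4)*sqrt(1 - ψ/(1/9)): winding +1 is odd, the square root flips sign, contributing -2*(-4)*sqrt(1 - (-7/13)/(1/9)) = -2*(-4)*sqrt(76/13) = (16/13)*sqrt(247).
(-4/17)*log(1 - ψ/(-5/7)): winding 0 around -5/7, so this term returns to its principal value, contribution 0.
Summing the contributions at ψ = -7/13 gives (16/13)*sqrt(247).
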